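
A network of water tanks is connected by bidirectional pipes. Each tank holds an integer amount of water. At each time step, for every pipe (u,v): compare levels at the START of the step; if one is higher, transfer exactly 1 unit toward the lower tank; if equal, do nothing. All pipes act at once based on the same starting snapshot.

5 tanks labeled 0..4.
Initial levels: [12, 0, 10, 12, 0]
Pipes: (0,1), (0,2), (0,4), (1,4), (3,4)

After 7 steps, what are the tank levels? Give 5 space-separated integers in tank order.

Step 1: flows [0->1,0->2,0->4,1=4,3->4] -> levels [9 1 11 11 2]
Step 2: flows [0->1,2->0,0->4,4->1,3->4] -> levels [8 3 10 10 3]
Step 3: flows [0->1,2->0,0->4,1=4,3->4] -> levels [7 4 9 9 5]
Step 4: flows [0->1,2->0,0->4,4->1,3->4] -> levels [6 6 8 8 6]
Step 5: flows [0=1,2->0,0=4,1=4,3->4] -> levels [7 6 7 7 7]
Step 6: flows [0->1,0=2,0=4,4->1,3=4] -> levels [6 8 7 7 6]
Step 7: flows [1->0,2->0,0=4,1->4,3->4] -> levels [8 6 6 6 8]

Answer: 8 6 6 6 8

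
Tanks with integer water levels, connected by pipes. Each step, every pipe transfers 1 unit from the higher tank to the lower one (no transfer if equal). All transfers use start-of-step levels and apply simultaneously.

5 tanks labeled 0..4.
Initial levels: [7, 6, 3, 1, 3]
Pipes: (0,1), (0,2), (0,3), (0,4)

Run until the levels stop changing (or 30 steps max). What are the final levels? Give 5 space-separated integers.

Step 1: flows [0->1,0->2,0->3,0->4] -> levels [3 7 4 2 4]
Step 2: flows [1->0,2->0,0->3,4->0] -> levels [5 6 3 3 3]
Step 3: flows [1->0,0->2,0->3,0->4] -> levels [3 5 4 4 4]
Step 4: flows [1->0,2->0,3->0,4->0] -> levels [7 4 3 3 3]
Step 5: flows [0->1,0->2,0->3,0->4] -> levels [3 5 4 4 4]
  -> period-2 cycle: step 5 state = step 3 state; never stabilizes
  -> state at step 30: (30-3) mod 2 = 1, same as step 4 -> [7 4 3 3 3]

Answer: 7 4 3 3 3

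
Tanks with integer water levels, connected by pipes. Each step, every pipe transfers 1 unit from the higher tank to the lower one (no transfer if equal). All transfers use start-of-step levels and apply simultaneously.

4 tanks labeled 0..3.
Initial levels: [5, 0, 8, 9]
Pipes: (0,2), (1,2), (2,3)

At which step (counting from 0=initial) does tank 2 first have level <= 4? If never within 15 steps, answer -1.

Answer: 4

Derivation:
Step 1: flows [2->0,2->1,3->2] -> levels [6 1 7 8]
Step 2: flows [2->0,2->1,3->2] -> levels [7 2 6 7]
Step 3: flows [0->2,2->1,3->2] -> levels [6 3 7 6]
Step 4: flows [2->0,2->1,2->3] -> levels [7 4 4 7]
Tank 2 first reaches <=4 at step 4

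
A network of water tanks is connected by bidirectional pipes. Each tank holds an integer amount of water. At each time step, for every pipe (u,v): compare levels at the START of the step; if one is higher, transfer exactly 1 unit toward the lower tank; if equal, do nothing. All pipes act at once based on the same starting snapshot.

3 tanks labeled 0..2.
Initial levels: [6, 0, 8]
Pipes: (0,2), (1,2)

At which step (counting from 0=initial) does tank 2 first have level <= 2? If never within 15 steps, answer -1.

Answer: -1

Derivation:
Step 1: flows [2->0,2->1] -> levels [7 1 6]
Step 2: flows [0->2,2->1] -> levels [6 2 6]
Step 3: flows [0=2,2->1] -> levels [6 3 5]
Step 4: flows [0->2,2->1] -> levels [5 4 5]
Step 5: flows [0=2,2->1] -> levels [5 5 4]
Step 6: flows [0->2,1->2] -> levels [4 4 6]
Step 7: flows [2->0,2->1] -> levels [5 5 4]
  -> period-2 cycle (repeats step 5); tank 2 never drops to <=2
Tank 2 never reaches <=2 within 15 steps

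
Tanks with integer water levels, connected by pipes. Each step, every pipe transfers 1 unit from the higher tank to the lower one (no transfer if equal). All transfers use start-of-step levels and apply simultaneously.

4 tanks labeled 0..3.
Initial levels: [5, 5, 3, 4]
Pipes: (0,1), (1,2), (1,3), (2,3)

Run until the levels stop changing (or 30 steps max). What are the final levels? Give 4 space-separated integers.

Answer: 4 6 3 4

Derivation:
Step 1: flows [0=1,1->2,1->3,3->2] -> levels [5 3 5 4]
Step 2: flows [0->1,2->1,3->1,2->3] -> levels [4 6 3 4]
Step 3: flows [1->0,1->2,1->3,3->2] -> levels [5 3 5 4]
  -> period-2 cycle: step 3 state = step 1 state; never stabilizes
  -> state at step 30: (30-1) mod 2 = 1, same as step 2 -> [4 6 3 4]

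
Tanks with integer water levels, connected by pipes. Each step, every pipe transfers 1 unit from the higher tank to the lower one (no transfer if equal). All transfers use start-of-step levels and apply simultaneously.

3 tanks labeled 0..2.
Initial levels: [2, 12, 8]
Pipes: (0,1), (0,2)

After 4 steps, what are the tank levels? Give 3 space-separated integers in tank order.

Answer: 7 8 7

Derivation:
Step 1: flows [1->0,2->0] -> levels [4 11 7]
Step 2: flows [1->0,2->0] -> levels [6 10 6]
Step 3: flows [1->0,0=2] -> levels [7 9 6]
Step 4: flows [1->0,0->2] -> levels [7 8 7]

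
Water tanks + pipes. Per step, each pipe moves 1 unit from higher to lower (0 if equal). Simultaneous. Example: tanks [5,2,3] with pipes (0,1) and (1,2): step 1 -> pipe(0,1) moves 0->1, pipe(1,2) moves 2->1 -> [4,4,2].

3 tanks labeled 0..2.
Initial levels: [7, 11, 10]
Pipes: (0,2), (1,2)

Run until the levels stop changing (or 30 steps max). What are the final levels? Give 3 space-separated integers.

Step 1: flows [2->0,1->2] -> levels [8 10 10]
Step 2: flows [2->0,1=2] -> levels [9 10 9]
Step 3: flows [0=2,1->2] -> levels [9 9 10]
Step 4: flows [2->0,2->1] -> levels [10 10 8]
Step 5: flows [0->2,1->2] -> levels [9 9 10]
  -> period-2 cycle: step 5 state = step 3 state; never stabilizes
  -> state at step 30: (30-3) mod 2 = 1, same as step 4 -> [10 10 8]

Answer: 10 10 8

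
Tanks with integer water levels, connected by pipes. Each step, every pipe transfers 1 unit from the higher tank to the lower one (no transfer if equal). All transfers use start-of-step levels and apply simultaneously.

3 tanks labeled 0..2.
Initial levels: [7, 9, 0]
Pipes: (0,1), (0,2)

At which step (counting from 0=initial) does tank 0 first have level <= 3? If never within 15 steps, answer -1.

Step 1: flows [1->0,0->2] -> levels [7 8 1]
Step 2: flows [1->0,0->2] -> levels [7 7 2]
Step 3: flows [0=1,0->2] -> levels [6 7 3]
Step 4: flows [1->0,0->2] -> levels [6 6 4]
Step 5: flows [0=1,0->2] -> levels [5 6 5]
Step 6: flows [1->0,0=2] -> levels [6 5 5]
Step 7: flows [0->1,0->2] -> levels [4 6 6]
Step 8: flows [1->0,2->0] -> levels [6 5 5]
  -> period-2 cycle (repeats step 6); tank 0 never drops to <=3
Tank 0 never reaches <=3 within 15 steps

Answer: -1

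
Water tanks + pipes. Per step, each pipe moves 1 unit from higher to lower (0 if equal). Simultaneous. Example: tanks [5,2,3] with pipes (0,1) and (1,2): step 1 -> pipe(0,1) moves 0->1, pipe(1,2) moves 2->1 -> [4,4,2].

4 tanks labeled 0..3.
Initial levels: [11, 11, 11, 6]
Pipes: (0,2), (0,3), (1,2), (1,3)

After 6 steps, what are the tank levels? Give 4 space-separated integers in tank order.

Answer: 11 11 9 8

Derivation:
Step 1: flows [0=2,0->3,1=2,1->3] -> levels [10 10 11 8]
Step 2: flows [2->0,0->3,2->1,1->3] -> levels [10 10 9 10]
Step 3: flows [0->2,0=3,1->2,1=3] -> levels [9 9 11 10]
Step 4: flows [2->0,3->0,2->1,3->1] -> levels [11 11 9 8]
Step 5: flows [0->2,0->3,1->2,1->3] -> levels [9 9 11 10]
  -> period-2 cycle: step 5 state = step 3 state
  -> state at step 6: (6-3) mod 2 = 1, same as step 4 -> [11 11 9 8]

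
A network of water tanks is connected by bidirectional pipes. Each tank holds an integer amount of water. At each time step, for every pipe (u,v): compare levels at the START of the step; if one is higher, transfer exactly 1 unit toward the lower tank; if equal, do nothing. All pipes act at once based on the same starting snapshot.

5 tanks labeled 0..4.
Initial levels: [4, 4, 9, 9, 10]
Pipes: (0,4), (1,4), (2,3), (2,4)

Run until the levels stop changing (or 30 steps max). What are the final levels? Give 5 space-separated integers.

Answer: 7 7 9 7 6

Derivation:
Step 1: flows [4->0,4->1,2=3,4->2] -> levels [5 5 10 9 7]
Step 2: flows [4->0,4->1,2->3,2->4] -> levels [6 6 8 10 6]
Step 3: flows [0=4,1=4,3->2,2->4] -> levels [6 6 8 9 7]
Step 4: flows [4->0,4->1,3->2,2->4] -> levels [7 7 8 8 6]
Step 5: flows [0->4,1->4,2=3,2->4] -> levels [6 6 7 8 9]
Step 6: flows [4->0,4->1,3->2,4->2] -> levels [7 7 9 7 6]
Step 7: flows [0->4,1->4,2->3,2->4] -> levels [6 6 7 8 9]
  -> period-2 cycle: step 7 state = step 5 state; never stabilizes
  -> state at step 30: (30-5) mod 2 = 1, same as step 6 -> [7 7 9 7 6]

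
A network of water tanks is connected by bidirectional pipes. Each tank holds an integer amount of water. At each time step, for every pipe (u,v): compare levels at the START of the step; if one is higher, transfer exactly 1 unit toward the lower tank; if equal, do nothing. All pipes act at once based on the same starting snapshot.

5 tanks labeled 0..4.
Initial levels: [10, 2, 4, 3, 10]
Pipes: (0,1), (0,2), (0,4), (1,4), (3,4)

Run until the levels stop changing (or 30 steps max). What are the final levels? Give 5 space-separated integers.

Answer: 4 6 6 5 8

Derivation:
Step 1: flows [0->1,0->2,0=4,4->1,4->3] -> levels [8 4 5 4 8]
Step 2: flows [0->1,0->2,0=4,4->1,4->3] -> levels [6 6 6 5 6]
Step 3: flows [0=1,0=2,0=4,1=4,4->3] -> levels [6 6 6 6 5]
Step 4: flows [0=1,0=2,0->4,1->4,3->4] -> levels [5 5 6 5 8]
Step 5: flows [0=1,2->0,4->0,4->1,4->3] -> levels [7 6 5 6 5]
Step 6: flows [0->1,0->2,0->4,1->4,3->4] -> levels [4 6 6 5 8]
Step 7: flows [1->0,2->0,4->0,4->1,4->3] -> levels [7 6 5 6 5]
  -> period-2 cycle: step 7 state = step 5 state; never stabilizes
  -> state at step 30: (30-5) mod 2 = 1, same as step 6 -> [4 6 6 5 8]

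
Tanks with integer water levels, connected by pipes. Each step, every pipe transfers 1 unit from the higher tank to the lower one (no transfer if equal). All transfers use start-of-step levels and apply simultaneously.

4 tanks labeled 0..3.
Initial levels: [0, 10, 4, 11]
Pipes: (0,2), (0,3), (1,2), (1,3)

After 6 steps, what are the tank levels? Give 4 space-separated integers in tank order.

Step 1: flows [2->0,3->0,1->2,3->1] -> levels [2 10 4 9]
Step 2: flows [2->0,3->0,1->2,1->3] -> levels [4 8 4 9]
Step 3: flows [0=2,3->0,1->2,3->1] -> levels [5 8 5 7]
Step 4: flows [0=2,3->0,1->2,1->3] -> levels [6 6 6 7]
Step 5: flows [0=2,3->0,1=2,3->1] -> levels [7 7 6 5]
Step 6: flows [0->2,0->3,1->2,1->3] -> levels [5 5 8 7]

Answer: 5 5 8 7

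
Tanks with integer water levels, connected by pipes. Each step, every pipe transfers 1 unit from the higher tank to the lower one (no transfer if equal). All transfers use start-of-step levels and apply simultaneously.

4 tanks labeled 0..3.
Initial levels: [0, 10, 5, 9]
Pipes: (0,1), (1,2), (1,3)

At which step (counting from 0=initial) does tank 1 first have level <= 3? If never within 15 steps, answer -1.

Answer: -1

Derivation:
Step 1: flows [1->0,1->2,1->3] -> levels [1 7 6 10]
Step 2: flows [1->0,1->2,3->1] -> levels [2 6 7 9]
Step 3: flows [1->0,2->1,3->1] -> levels [3 7 6 8]
Step 4: flows [1->0,1->2,3->1] -> levels [4 6 7 7]
Step 5: flows [1->0,2->1,3->1] -> levels [5 7 6 6]
Step 6: flows [1->0,1->2,1->3] -> levels [6 4 7 7]
Step 7: flows [0->1,2->1,3->1] -> levels [5 7 6 6]
  -> period-2 cycle (repeats step 5); tank 1 never drops to <=3
Tank 1 never reaches <=3 within 15 steps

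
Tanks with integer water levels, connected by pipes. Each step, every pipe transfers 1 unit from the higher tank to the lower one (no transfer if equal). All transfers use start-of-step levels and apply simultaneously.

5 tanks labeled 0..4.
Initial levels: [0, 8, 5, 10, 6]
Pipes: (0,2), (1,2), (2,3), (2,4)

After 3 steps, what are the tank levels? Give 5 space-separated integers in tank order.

Step 1: flows [2->0,1->2,3->2,4->2] -> levels [1 7 7 9 5]
Step 2: flows [2->0,1=2,3->2,2->4] -> levels [2 7 6 8 6]
Step 3: flows [2->0,1->2,3->2,2=4] -> levels [3 6 7 7 6]

Answer: 3 6 7 7 6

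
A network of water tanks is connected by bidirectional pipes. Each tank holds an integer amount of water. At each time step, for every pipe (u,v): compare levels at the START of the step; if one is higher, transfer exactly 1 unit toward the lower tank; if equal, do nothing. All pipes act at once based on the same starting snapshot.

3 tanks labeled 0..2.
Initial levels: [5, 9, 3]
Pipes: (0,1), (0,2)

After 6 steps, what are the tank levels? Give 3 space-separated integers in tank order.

Answer: 5 6 6

Derivation:
Step 1: flows [1->0,0->2] -> levels [5 8 4]
Step 2: flows [1->0,0->2] -> levels [5 7 5]
Step 3: flows [1->0,0=2] -> levels [6 6 5]
Step 4: flows [0=1,0->2] -> levels [5 6 6]
Step 5: flows [1->0,2->0] -> levels [7 5 5]
Step 6: flows [0->1,0->2] -> levels [5 6 6]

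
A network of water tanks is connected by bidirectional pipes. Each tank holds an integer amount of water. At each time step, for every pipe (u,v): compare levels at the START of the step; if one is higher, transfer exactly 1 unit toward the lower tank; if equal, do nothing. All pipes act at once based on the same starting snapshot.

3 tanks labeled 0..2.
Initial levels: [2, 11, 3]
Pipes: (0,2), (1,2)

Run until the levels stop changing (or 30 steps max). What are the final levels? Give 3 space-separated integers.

Step 1: flows [2->0,1->2] -> levels [3 10 3]
Step 2: flows [0=2,1->2] -> levels [3 9 4]
Step 3: flows [2->0,1->2] -> levels [4 8 4]
Step 4: flows [0=2,1->2] -> levels [4 7 5]
Step 5: flows [2->0,1->2] -> levels [5 6 5]
Step 6: flows [0=2,1->2] -> levels [5 5 6]
Step 7: flows [2->0,2->1] -> levels [6 6 4]
Step 8: flows [0->2,1->2] -> levels [5 5 6]
  -> period-2 cycle: step 8 state = step 6 state; never stabilizes
  -> state at step 30: (30-6) mod 2 = 0, same as step 6 -> [5 5 6]

Answer: 5 5 6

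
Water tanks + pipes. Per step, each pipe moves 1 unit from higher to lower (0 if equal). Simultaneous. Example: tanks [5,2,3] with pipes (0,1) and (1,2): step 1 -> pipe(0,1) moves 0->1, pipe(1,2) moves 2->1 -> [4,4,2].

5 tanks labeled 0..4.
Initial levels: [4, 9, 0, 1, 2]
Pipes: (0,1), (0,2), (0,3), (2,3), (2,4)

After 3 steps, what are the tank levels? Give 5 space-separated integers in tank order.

Answer: 3 6 4 2 1

Derivation:
Step 1: flows [1->0,0->2,0->3,3->2,4->2] -> levels [3 8 3 1 1]
Step 2: flows [1->0,0=2,0->3,2->3,2->4] -> levels [3 7 1 3 2]
Step 3: flows [1->0,0->2,0=3,3->2,4->2] -> levels [3 6 4 2 1]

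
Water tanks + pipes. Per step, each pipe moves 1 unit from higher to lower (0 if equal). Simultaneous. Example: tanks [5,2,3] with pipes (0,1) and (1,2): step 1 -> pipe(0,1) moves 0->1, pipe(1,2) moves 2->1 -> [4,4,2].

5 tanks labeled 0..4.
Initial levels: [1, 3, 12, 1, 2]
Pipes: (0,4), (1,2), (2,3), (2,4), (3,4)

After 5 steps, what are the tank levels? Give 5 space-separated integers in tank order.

Answer: 3 5 3 4 4

Derivation:
Step 1: flows [4->0,2->1,2->3,2->4,4->3] -> levels [2 4 9 3 1]
Step 2: flows [0->4,2->1,2->3,2->4,3->4] -> levels [1 5 6 3 4]
Step 3: flows [4->0,2->1,2->3,2->4,4->3] -> levels [2 6 3 5 3]
Step 4: flows [4->0,1->2,3->2,2=4,3->4] -> levels [3 5 5 3 3]
Step 5: flows [0=4,1=2,2->3,2->4,3=4] -> levels [3 5 3 4 4]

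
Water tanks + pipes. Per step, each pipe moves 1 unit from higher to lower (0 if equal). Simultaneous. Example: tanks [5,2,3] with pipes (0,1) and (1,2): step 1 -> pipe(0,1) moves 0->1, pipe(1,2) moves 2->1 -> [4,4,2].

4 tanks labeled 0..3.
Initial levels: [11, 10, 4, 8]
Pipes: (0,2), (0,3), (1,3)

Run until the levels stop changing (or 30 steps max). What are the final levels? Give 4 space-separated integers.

Answer: 9 9 7 8

Derivation:
Step 1: flows [0->2,0->3,1->3] -> levels [9 9 5 10]
Step 2: flows [0->2,3->0,3->1] -> levels [9 10 6 8]
Step 3: flows [0->2,0->3,1->3] -> levels [7 9 7 10]
Step 4: flows [0=2,3->0,3->1] -> levels [8 10 7 8]
Step 5: flows [0->2,0=3,1->3] -> levels [7 9 8 9]
Step 6: flows [2->0,3->0,1=3] -> levels [9 9 7 8]
Step 7: flows [0->2,0->3,1->3] -> levels [7 8 8 10]
Step 8: flows [2->0,3->0,3->1] -> levels [9 9 7 8]
  -> period-2 cycle: step 8 state = step 6 state; never stabilizes
  -> state at step 30: (30-6) mod 2 = 0, same as step 6 -> [9 9 7 8]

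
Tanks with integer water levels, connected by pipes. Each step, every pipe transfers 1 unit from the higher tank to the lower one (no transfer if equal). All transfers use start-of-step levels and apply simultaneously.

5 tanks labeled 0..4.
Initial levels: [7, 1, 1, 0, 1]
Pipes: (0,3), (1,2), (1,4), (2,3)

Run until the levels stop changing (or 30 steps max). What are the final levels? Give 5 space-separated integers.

Answer: 3 0 3 2 2

Derivation:
Step 1: flows [0->3,1=2,1=4,2->3] -> levels [6 1 0 2 1]
Step 2: flows [0->3,1->2,1=4,3->2] -> levels [5 0 2 2 1]
Step 3: flows [0->3,2->1,4->1,2=3] -> levels [4 2 1 3 0]
Step 4: flows [0->3,1->2,1->4,3->2] -> levels [3 0 3 3 1]
Step 5: flows [0=3,2->1,4->1,2=3] -> levels [3 2 2 3 0]
Step 6: flows [0=3,1=2,1->4,3->2] -> levels [3 1 3 2 1]
Step 7: flows [0->3,2->1,1=4,2->3] -> levels [2 2 1 4 1]
Step 8: flows [3->0,1->2,1->4,3->2] -> levels [3 0 3 2 2]
Step 9: flows [0->3,2->1,4->1,2->3] -> levels [2 2 1 4 1]
  -> period-2 cycle: step 9 state = step 7 state; never stabilizes
  -> state at step 30: (30-7) mod 2 = 1, same as step 8 -> [3 0 3 2 2]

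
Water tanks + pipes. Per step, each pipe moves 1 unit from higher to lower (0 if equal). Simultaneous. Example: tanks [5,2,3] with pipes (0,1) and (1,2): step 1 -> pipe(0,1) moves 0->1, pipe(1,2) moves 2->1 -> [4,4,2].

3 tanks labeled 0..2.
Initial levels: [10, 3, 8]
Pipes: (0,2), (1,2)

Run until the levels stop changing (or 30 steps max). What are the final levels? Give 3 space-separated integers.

Answer: 7 7 7

Derivation:
Step 1: flows [0->2,2->1] -> levels [9 4 8]
Step 2: flows [0->2,2->1] -> levels [8 5 8]
Step 3: flows [0=2,2->1] -> levels [8 6 7]
Step 4: flows [0->2,2->1] -> levels [7 7 7]
Step 5: flows [0=2,1=2] -> levels [7 7 7]
  -> stable (no change)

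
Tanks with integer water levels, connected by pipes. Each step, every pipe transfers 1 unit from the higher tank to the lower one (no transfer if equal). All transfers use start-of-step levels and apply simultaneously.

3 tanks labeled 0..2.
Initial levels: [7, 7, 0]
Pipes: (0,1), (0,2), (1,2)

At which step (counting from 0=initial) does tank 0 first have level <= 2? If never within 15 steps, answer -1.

Step 1: flows [0=1,0->2,1->2] -> levels [6 6 2]
Step 2: flows [0=1,0->2,1->2] -> levels [5 5 4]
Step 3: flows [0=1,0->2,1->2] -> levels [4 4 6]
Step 4: flows [0=1,2->0,2->1] -> levels [5 5 4]
  -> period-2 cycle (repeats step 2); tank 0 never drops to <=2
Tank 0 never reaches <=2 within 15 steps

Answer: -1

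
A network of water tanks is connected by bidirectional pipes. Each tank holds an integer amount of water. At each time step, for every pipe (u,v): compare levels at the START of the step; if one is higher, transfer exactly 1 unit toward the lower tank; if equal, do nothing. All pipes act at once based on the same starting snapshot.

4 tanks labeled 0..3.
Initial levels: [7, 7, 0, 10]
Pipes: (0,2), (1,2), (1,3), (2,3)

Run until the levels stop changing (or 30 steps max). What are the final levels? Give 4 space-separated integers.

Step 1: flows [0->2,1->2,3->1,3->2] -> levels [6 7 3 8]
Step 2: flows [0->2,1->2,3->1,3->2] -> levels [5 7 6 6]
Step 3: flows [2->0,1->2,1->3,2=3] -> levels [6 5 6 7]
Step 4: flows [0=2,2->1,3->1,3->2] -> levels [6 7 6 5]
Step 5: flows [0=2,1->2,1->3,2->3] -> levels [6 5 6 7]
  -> period-2 cycle: step 5 state = step 3 state; never stabilizes
  -> state at step 30: (30-3) mod 2 = 1, same as step 4 -> [6 7 6 5]

Answer: 6 7 6 5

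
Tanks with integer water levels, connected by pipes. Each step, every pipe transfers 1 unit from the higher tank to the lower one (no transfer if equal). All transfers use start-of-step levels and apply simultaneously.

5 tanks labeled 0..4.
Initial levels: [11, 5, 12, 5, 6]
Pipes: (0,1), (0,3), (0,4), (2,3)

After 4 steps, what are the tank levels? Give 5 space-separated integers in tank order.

Answer: 7 7 9 8 8

Derivation:
Step 1: flows [0->1,0->3,0->4,2->3] -> levels [8 6 11 7 7]
Step 2: flows [0->1,0->3,0->4,2->3] -> levels [5 7 10 9 8]
Step 3: flows [1->0,3->0,4->0,2->3] -> levels [8 6 9 9 7]
Step 4: flows [0->1,3->0,0->4,2=3] -> levels [7 7 9 8 8]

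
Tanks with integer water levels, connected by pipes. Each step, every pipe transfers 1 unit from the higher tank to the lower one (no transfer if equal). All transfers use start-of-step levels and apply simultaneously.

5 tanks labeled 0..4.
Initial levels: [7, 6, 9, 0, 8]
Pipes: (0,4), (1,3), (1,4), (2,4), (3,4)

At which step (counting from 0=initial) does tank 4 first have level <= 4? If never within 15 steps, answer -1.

Step 1: flows [4->0,1->3,4->1,2->4,4->3] -> levels [8 6 8 2 6]
Step 2: flows [0->4,1->3,1=4,2->4,4->3] -> levels [7 5 7 4 7]
Step 3: flows [0=4,1->3,4->1,2=4,4->3] -> levels [7 5 7 6 5]
Step 4: flows [0->4,3->1,1=4,2->4,3->4] -> levels [6 6 6 4 8]
Step 5: flows [4->0,1->3,4->1,4->2,4->3] -> levels [7 6 7 6 4]
Tank 4 first reaches <=4 at step 5

Answer: 5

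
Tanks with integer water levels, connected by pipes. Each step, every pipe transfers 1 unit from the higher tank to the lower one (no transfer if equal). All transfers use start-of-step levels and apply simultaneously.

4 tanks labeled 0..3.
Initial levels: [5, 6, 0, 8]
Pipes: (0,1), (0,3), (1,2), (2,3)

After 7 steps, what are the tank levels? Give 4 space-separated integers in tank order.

Step 1: flows [1->0,3->0,1->2,3->2] -> levels [7 4 2 6]
Step 2: flows [0->1,0->3,1->2,3->2] -> levels [5 4 4 6]
Step 3: flows [0->1,3->0,1=2,3->2] -> levels [5 5 5 4]
Step 4: flows [0=1,0->3,1=2,2->3] -> levels [4 5 4 6]
Step 5: flows [1->0,3->0,1->2,3->2] -> levels [6 3 6 4]
Step 6: flows [0->1,0->3,2->1,2->3] -> levels [4 5 4 6]
  -> period-2 cycle: step 6 state = step 4 state
  -> state at step 7: (7-4) mod 2 = 1, same as step 5 -> [6 3 6 4]

Answer: 6 3 6 4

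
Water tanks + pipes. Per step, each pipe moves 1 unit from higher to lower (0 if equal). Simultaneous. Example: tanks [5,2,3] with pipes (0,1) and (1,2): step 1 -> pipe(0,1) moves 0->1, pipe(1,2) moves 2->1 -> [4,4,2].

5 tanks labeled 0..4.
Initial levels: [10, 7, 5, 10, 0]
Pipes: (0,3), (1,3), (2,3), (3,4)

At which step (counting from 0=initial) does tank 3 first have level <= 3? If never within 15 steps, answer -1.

Step 1: flows [0=3,3->1,3->2,3->4] -> levels [10 8 6 7 1]
Step 2: flows [0->3,1->3,3->2,3->4] -> levels [9 7 7 7 2]
Step 3: flows [0->3,1=3,2=3,3->4] -> levels [8 7 7 7 3]
Step 4: flows [0->3,1=3,2=3,3->4] -> levels [7 7 7 7 4]
Step 5: flows [0=3,1=3,2=3,3->4] -> levels [7 7 7 6 5]
Step 6: flows [0->3,1->3,2->3,3->4] -> levels [6 6 6 8 6]
Step 7: flows [3->0,3->1,3->2,3->4] -> levels [7 7 7 4 7]
Step 8: flows [0->3,1->3,2->3,4->3] -> levels [6 6 6 8 6]
  -> period-2 cycle (repeats step 6); tank 3 never drops to <=3
Tank 3 never reaches <=3 within 15 steps

Answer: -1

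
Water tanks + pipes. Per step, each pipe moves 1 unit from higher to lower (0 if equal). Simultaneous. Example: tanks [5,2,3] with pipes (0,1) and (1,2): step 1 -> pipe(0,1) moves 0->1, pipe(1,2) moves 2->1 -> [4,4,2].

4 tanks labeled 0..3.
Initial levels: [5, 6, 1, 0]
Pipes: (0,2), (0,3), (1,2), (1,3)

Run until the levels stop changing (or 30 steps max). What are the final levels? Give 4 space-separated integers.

Step 1: flows [0->2,0->3,1->2,1->3] -> levels [3 4 3 2]
Step 2: flows [0=2,0->3,1->2,1->3] -> levels [2 2 4 4]
Step 3: flows [2->0,3->0,2->1,3->1] -> levels [4 4 2 2]
Step 4: flows [0->2,0->3,1->2,1->3] -> levels [2 2 4 4]
  -> period-2 cycle: step 4 state = step 2 state; never stabilizes
  -> state at step 30: (30-2) mod 2 = 0, same as step 2 -> [2 2 4 4]

Answer: 2 2 4 4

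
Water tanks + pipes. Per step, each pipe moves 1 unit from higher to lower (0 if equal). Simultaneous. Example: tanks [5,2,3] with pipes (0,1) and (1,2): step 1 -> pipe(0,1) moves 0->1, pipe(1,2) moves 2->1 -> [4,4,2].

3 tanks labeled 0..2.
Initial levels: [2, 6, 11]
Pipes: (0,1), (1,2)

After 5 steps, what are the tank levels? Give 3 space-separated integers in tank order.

Answer: 6 7 6

Derivation:
Step 1: flows [1->0,2->1] -> levels [3 6 10]
Step 2: flows [1->0,2->1] -> levels [4 6 9]
Step 3: flows [1->0,2->1] -> levels [5 6 8]
Step 4: flows [1->0,2->1] -> levels [6 6 7]
Step 5: flows [0=1,2->1] -> levels [6 7 6]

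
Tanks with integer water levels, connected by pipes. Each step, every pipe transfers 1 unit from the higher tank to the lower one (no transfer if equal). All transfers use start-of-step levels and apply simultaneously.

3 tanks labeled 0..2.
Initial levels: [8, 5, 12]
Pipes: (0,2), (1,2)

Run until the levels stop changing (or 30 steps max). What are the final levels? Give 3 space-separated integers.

Step 1: flows [2->0,2->1] -> levels [9 6 10]
Step 2: flows [2->0,2->1] -> levels [10 7 8]
Step 3: flows [0->2,2->1] -> levels [9 8 8]
Step 4: flows [0->2,1=2] -> levels [8 8 9]
Step 5: flows [2->0,2->1] -> levels [9 9 7]
Step 6: flows [0->2,1->2] -> levels [8 8 9]
  -> period-2 cycle: step 6 state = step 4 state; never stabilizes
  -> state at step 30: (30-4) mod 2 = 0, same as step 4 -> [8 8 9]

Answer: 8 8 9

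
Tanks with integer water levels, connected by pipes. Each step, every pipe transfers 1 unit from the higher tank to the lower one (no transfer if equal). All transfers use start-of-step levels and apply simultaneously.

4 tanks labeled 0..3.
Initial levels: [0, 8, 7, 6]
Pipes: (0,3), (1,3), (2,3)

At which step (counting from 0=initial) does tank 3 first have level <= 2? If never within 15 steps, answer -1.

Step 1: flows [3->0,1->3,2->3] -> levels [1 7 6 7]
Step 2: flows [3->0,1=3,3->2] -> levels [2 7 7 5]
Step 3: flows [3->0,1->3,2->3] -> levels [3 6 6 6]
Step 4: flows [3->0,1=3,2=3] -> levels [4 6 6 5]
Step 5: flows [3->0,1->3,2->3] -> levels [5 5 5 6]
Step 6: flows [3->0,3->1,3->2] -> levels [6 6 6 3]
Step 7: flows [0->3,1->3,2->3] -> levels [5 5 5 6]
  -> period-2 cycle (repeats step 5); tank 3 never drops to <=2
Tank 3 never reaches <=2 within 15 steps

Answer: -1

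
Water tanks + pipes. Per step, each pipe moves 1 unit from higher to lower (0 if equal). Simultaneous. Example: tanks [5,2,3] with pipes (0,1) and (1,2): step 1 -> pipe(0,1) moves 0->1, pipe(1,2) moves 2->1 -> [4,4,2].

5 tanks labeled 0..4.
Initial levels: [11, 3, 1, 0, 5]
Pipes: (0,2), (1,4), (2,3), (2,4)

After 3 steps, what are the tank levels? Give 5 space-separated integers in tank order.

Step 1: flows [0->2,4->1,2->3,4->2] -> levels [10 4 2 1 3]
Step 2: flows [0->2,1->4,2->3,4->2] -> levels [9 3 3 2 3]
Step 3: flows [0->2,1=4,2->3,2=4] -> levels [8 3 3 3 3]

Answer: 8 3 3 3 3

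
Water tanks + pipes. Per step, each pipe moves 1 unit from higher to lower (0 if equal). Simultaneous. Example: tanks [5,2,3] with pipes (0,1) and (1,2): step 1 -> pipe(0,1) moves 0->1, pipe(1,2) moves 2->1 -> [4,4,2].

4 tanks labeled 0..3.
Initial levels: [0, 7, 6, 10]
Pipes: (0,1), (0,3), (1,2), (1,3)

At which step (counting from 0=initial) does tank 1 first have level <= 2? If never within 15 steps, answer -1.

Step 1: flows [1->0,3->0,1->2,3->1] -> levels [2 6 7 8]
Step 2: flows [1->0,3->0,2->1,3->1] -> levels [4 7 6 6]
Step 3: flows [1->0,3->0,1->2,1->3] -> levels [6 4 7 6]
Step 4: flows [0->1,0=3,2->1,3->1] -> levels [5 7 6 5]
Step 5: flows [1->0,0=3,1->2,1->3] -> levels [6 4 7 6]
  -> period-2 cycle (repeats step 3); tank 1 never drops to <=2
Tank 1 never reaches <=2 within 15 steps

Answer: -1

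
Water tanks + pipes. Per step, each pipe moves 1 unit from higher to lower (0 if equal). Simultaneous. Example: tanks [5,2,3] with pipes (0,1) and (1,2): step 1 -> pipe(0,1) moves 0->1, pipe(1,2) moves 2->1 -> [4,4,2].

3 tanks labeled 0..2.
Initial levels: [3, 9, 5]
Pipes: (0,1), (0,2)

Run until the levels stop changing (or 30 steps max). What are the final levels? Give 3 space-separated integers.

Step 1: flows [1->0,2->0] -> levels [5 8 4]
Step 2: flows [1->0,0->2] -> levels [5 7 5]
Step 3: flows [1->0,0=2] -> levels [6 6 5]
Step 4: flows [0=1,0->2] -> levels [5 6 6]
Step 5: flows [1->0,2->0] -> levels [7 5 5]
Step 6: flows [0->1,0->2] -> levels [5 6 6]
  -> period-2 cycle: step 6 state = step 4 state; never stabilizes
  -> state at step 30: (30-4) mod 2 = 0, same as step 4 -> [5 6 6]

Answer: 5 6 6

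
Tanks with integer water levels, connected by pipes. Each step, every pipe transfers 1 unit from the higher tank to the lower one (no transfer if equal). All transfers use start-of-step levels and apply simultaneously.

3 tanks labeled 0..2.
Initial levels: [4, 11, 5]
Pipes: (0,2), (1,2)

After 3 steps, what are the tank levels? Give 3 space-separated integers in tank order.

Step 1: flows [2->0,1->2] -> levels [5 10 5]
Step 2: flows [0=2,1->2] -> levels [5 9 6]
Step 3: flows [2->0,1->2] -> levels [6 8 6]

Answer: 6 8 6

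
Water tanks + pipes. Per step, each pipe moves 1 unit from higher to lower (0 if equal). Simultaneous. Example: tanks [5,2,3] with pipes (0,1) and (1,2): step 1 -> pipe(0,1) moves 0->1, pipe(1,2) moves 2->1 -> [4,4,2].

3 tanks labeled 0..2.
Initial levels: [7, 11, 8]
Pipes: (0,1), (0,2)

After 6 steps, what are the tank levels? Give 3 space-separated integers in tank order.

Answer: 10 8 8

Derivation:
Step 1: flows [1->0,2->0] -> levels [9 10 7]
Step 2: flows [1->0,0->2] -> levels [9 9 8]
Step 3: flows [0=1,0->2] -> levels [8 9 9]
Step 4: flows [1->0,2->0] -> levels [10 8 8]
Step 5: flows [0->1,0->2] -> levels [8 9 9]
  -> period-2 cycle: step 5 state = step 3 state
  -> state at step 6: (6-3) mod 2 = 1, same as step 4 -> [10 8 8]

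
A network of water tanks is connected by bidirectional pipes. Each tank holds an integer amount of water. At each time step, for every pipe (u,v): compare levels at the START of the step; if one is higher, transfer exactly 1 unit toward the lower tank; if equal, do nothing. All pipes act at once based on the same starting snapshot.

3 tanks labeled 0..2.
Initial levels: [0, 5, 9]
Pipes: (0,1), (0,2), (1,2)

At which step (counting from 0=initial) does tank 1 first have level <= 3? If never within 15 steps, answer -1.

Step 1: flows [1->0,2->0,2->1] -> levels [2 5 7]
Step 2: flows [1->0,2->0,2->1] -> levels [4 5 5]
Step 3: flows [1->0,2->0,1=2] -> levels [6 4 4]
Step 4: flows [0->1,0->2,1=2] -> levels [4 5 5]
  -> period-2 cycle (repeats step 2); tank 1 never drops to <=3
Tank 1 never reaches <=3 within 15 steps

Answer: -1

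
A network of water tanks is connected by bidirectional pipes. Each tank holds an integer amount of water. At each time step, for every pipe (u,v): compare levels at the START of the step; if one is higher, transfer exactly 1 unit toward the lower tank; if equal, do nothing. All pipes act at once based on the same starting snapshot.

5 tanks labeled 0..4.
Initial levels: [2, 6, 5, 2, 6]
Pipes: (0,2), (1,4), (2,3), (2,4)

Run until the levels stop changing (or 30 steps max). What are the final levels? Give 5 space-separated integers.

Answer: 4 4 3 4 6

Derivation:
Step 1: flows [2->0,1=4,2->3,4->2] -> levels [3 6 4 3 5]
Step 2: flows [2->0,1->4,2->3,4->2] -> levels [4 5 3 4 5]
Step 3: flows [0->2,1=4,3->2,4->2] -> levels [3 5 6 3 4]
Step 4: flows [2->0,1->4,2->3,2->4] -> levels [4 4 3 4 6]
Step 5: flows [0->2,4->1,3->2,4->2] -> levels [3 5 6 3 4]
  -> period-2 cycle: step 5 state = step 3 state; never stabilizes
  -> state at step 30: (30-3) mod 2 = 1, same as step 4 -> [4 4 3 4 6]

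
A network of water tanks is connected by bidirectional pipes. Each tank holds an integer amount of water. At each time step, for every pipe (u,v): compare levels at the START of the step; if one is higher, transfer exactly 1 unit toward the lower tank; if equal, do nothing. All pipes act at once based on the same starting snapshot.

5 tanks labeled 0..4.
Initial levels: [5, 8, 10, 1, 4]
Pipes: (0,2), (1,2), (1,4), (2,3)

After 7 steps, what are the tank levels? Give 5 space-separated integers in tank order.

Step 1: flows [2->0,2->1,1->4,2->3] -> levels [6 8 7 2 5]
Step 2: flows [2->0,1->2,1->4,2->3] -> levels [7 6 6 3 6]
Step 3: flows [0->2,1=2,1=4,2->3] -> levels [6 6 6 4 6]
Step 4: flows [0=2,1=2,1=4,2->3] -> levels [6 6 5 5 6]
Step 5: flows [0->2,1->2,1=4,2=3] -> levels [5 5 7 5 6]
Step 6: flows [2->0,2->1,4->1,2->3] -> levels [6 7 4 6 5]
Step 7: flows [0->2,1->2,1->4,3->2] -> levels [5 5 7 5 6]

Answer: 5 5 7 5 6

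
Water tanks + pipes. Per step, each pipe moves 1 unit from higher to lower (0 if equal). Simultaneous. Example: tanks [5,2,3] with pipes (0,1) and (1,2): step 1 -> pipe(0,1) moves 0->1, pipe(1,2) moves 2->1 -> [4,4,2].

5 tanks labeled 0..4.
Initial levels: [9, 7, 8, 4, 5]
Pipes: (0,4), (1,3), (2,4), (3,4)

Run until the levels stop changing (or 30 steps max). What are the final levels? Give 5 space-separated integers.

Answer: 7 7 6 5 8

Derivation:
Step 1: flows [0->4,1->3,2->4,4->3] -> levels [8 6 7 6 6]
Step 2: flows [0->4,1=3,2->4,3=4] -> levels [7 6 6 6 8]
Step 3: flows [4->0,1=3,4->2,4->3] -> levels [8 6 7 7 5]
Step 4: flows [0->4,3->1,2->4,3->4] -> levels [7 7 6 5 8]
Step 5: flows [4->0,1->3,4->2,4->3] -> levels [8 6 7 7 5]
  -> period-2 cycle: step 5 state = step 3 state; never stabilizes
  -> state at step 30: (30-3) mod 2 = 1, same as step 4 -> [7 7 6 5 8]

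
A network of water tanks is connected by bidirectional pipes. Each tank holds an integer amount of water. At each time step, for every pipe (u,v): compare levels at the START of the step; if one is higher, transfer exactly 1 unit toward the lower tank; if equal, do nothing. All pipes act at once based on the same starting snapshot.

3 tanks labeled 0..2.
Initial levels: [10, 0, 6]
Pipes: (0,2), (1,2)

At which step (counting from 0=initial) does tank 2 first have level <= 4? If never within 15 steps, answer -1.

Answer: 7

Derivation:
Step 1: flows [0->2,2->1] -> levels [9 1 6]
Step 2: flows [0->2,2->1] -> levels [8 2 6]
Step 3: flows [0->2,2->1] -> levels [7 3 6]
Step 4: flows [0->2,2->1] -> levels [6 4 6]
Step 5: flows [0=2,2->1] -> levels [6 5 5]
Step 6: flows [0->2,1=2] -> levels [5 5 6]
Step 7: flows [2->0,2->1] -> levels [6 6 4]
Tank 2 first reaches <=4 at step 7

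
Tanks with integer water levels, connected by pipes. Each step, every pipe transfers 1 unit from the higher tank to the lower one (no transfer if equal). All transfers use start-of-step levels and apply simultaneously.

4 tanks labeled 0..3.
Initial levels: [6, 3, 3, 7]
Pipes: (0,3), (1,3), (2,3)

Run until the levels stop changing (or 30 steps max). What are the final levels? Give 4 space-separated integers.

Step 1: flows [3->0,3->1,3->2] -> levels [7 4 4 4]
Step 2: flows [0->3,1=3,2=3] -> levels [6 4 4 5]
Step 3: flows [0->3,3->1,3->2] -> levels [5 5 5 4]
Step 4: flows [0->3,1->3,2->3] -> levels [4 4 4 7]
Step 5: flows [3->0,3->1,3->2] -> levels [5 5 5 4]
  -> period-2 cycle: step 5 state = step 3 state; never stabilizes
  -> state at step 30: (30-3) mod 2 = 1, same as step 4 -> [4 4 4 7]

Answer: 4 4 4 7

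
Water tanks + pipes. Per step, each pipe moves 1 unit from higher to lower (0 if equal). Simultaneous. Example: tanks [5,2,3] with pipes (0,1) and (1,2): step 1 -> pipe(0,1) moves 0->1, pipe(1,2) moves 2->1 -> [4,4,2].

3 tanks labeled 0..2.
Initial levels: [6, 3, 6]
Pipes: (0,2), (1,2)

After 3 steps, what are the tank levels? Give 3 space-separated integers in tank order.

Answer: 5 5 5

Derivation:
Step 1: flows [0=2,2->1] -> levels [6 4 5]
Step 2: flows [0->2,2->1] -> levels [5 5 5]
Step 3: flows [0=2,1=2] -> levels [5 5 5]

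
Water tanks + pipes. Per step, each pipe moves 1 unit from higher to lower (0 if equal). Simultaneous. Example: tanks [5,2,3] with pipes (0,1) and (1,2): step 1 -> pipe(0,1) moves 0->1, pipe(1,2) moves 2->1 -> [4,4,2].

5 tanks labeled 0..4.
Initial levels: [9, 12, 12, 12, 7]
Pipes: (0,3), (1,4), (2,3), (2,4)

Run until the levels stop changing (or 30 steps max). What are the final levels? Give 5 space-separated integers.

Step 1: flows [3->0,1->4,2=3,2->4] -> levels [10 11 11 11 9]
Step 2: flows [3->0,1->4,2=3,2->4] -> levels [11 10 10 10 11]
Step 3: flows [0->3,4->1,2=3,4->2] -> levels [10 11 11 11 9]
  -> period-2 cycle: step 3 state = step 1 state; never stabilizes
  -> state at step 30: (30-1) mod 2 = 1, same as step 2 -> [11 10 10 10 11]

Answer: 11 10 10 10 11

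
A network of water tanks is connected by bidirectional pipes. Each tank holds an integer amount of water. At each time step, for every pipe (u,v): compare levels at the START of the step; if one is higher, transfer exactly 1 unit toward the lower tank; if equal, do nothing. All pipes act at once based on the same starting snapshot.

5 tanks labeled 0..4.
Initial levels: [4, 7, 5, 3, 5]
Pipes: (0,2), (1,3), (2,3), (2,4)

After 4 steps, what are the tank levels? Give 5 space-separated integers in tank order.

Answer: 4 6 6 4 4

Derivation:
Step 1: flows [2->0,1->3,2->3,2=4] -> levels [5 6 3 5 5]
Step 2: flows [0->2,1->3,3->2,4->2] -> levels [4 5 6 5 4]
Step 3: flows [2->0,1=3,2->3,2->4] -> levels [5 5 3 6 5]
Step 4: flows [0->2,3->1,3->2,4->2] -> levels [4 6 6 4 4]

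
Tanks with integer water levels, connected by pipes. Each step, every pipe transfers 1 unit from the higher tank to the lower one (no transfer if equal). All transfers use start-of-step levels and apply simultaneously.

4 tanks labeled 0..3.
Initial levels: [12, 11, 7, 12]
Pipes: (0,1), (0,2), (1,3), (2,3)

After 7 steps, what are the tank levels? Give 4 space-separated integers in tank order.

Answer: 12 9 9 12

Derivation:
Step 1: flows [0->1,0->2,3->1,3->2] -> levels [10 13 9 10]
Step 2: flows [1->0,0->2,1->3,3->2] -> levels [10 11 11 10]
Step 3: flows [1->0,2->0,1->3,2->3] -> levels [12 9 9 12]
Step 4: flows [0->1,0->2,3->1,3->2] -> levels [10 11 11 10]
  -> period-2 cycle: step 4 state = step 2 state
  -> state at step 7: (7-2) mod 2 = 1, same as step 3 -> [12 9 9 12]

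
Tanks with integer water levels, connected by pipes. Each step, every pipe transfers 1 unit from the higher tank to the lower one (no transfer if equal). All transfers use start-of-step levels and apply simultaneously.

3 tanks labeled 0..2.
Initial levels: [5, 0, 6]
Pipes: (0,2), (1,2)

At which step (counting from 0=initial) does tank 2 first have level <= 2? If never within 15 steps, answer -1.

Answer: -1

Derivation:
Step 1: flows [2->0,2->1] -> levels [6 1 4]
Step 2: flows [0->2,2->1] -> levels [5 2 4]
Step 3: flows [0->2,2->1] -> levels [4 3 4]
Step 4: flows [0=2,2->1] -> levels [4 4 3]
Step 5: flows [0->2,1->2] -> levels [3 3 5]
Step 6: flows [2->0,2->1] -> levels [4 4 3]
  -> period-2 cycle (repeats step 4); tank 2 never drops to <=2
Tank 2 never reaches <=2 within 15 steps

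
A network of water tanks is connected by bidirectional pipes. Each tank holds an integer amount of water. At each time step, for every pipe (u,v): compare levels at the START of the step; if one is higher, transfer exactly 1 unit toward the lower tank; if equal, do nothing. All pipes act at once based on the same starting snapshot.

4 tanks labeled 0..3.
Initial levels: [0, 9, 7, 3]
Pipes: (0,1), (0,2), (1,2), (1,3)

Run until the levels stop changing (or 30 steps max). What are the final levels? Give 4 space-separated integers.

Step 1: flows [1->0,2->0,1->2,1->3] -> levels [2 6 7 4]
Step 2: flows [1->0,2->0,2->1,1->3] -> levels [4 5 5 5]
Step 3: flows [1->0,2->0,1=2,1=3] -> levels [6 4 4 5]
Step 4: flows [0->1,0->2,1=2,3->1] -> levels [4 6 5 4]
Step 5: flows [1->0,2->0,1->2,1->3] -> levels [6 3 5 5]
Step 6: flows [0->1,0->2,2->1,3->1] -> levels [4 6 5 4]
  -> period-2 cycle: step 6 state = step 4 state; never stabilizes
  -> state at step 30: (30-4) mod 2 = 0, same as step 4 -> [4 6 5 4]

Answer: 4 6 5 4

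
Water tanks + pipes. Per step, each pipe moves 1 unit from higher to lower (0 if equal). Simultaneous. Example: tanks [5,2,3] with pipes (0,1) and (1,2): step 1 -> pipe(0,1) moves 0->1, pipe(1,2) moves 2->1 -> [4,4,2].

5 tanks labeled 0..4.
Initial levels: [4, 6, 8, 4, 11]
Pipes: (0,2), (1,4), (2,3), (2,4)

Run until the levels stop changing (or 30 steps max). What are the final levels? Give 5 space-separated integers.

Answer: 7 6 5 7 8

Derivation:
Step 1: flows [2->0,4->1,2->3,4->2] -> levels [5 7 7 5 9]
Step 2: flows [2->0,4->1,2->3,4->2] -> levels [6 8 6 6 7]
Step 3: flows [0=2,1->4,2=3,4->2] -> levels [6 7 7 6 7]
Step 4: flows [2->0,1=4,2->3,2=4] -> levels [7 7 5 7 7]
Step 5: flows [0->2,1=4,3->2,4->2] -> levels [6 7 8 6 6]
Step 6: flows [2->0,1->4,2->3,2->4] -> levels [7 6 5 7 8]
Step 7: flows [0->2,4->1,3->2,4->2] -> levels [6 7 8 6 6]
  -> period-2 cycle: step 7 state = step 5 state; never stabilizes
  -> state at step 30: (30-5) mod 2 = 1, same as step 6 -> [7 6 5 7 8]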